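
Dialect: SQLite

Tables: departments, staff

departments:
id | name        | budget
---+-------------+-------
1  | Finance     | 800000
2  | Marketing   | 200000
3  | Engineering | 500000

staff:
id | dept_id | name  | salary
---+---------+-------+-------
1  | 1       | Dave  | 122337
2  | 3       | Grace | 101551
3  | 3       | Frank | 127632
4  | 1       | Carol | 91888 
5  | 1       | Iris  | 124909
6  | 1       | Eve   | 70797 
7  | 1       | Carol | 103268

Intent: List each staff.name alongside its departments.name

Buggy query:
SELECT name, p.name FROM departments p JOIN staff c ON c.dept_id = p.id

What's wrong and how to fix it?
Bug: 'name' exists in both joined tables, so the database can't tell which one is meant

Fix: Qualify the column with its table alias (c.name)

Corrected query:
SELECT c.name, p.name FROM departments p JOIN staff c ON c.dept_id = p.id

Result:
name  | name       
------+------------
Dave  | Finance    
Grace | Engineering
Frank | Engineering
Carol | Finance    
Iris  | Finance    
Eve   | Finance    
Carol | Finance    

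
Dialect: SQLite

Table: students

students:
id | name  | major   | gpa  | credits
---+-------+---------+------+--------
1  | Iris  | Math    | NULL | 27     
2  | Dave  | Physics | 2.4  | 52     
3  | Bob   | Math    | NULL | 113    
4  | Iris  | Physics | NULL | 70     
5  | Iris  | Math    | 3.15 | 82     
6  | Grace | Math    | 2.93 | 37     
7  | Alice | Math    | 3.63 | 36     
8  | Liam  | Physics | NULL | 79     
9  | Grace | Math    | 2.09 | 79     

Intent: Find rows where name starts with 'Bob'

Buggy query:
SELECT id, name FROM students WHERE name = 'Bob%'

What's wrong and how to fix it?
Bug: '=' compares the literal string including the % character; pattern matching needs LIKE

Fix: Replace '=' with LIKE so 'Bob%' is treated as a pattern

Corrected query:
SELECT id, name FROM students WHERE name LIKE 'Bob%'

Result:
id | name
---+-----
3  | Bob 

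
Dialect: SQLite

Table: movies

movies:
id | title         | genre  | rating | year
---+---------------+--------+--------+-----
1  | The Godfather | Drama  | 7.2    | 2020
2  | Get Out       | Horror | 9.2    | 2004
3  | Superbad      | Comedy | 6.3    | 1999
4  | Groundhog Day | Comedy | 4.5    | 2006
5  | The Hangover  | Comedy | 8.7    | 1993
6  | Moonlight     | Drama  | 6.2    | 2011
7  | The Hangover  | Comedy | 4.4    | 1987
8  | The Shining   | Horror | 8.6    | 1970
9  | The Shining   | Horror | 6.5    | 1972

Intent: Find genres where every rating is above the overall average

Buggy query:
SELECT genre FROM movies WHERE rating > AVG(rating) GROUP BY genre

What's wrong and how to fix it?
Bug: WHERE evaluates per row before aggregation, so AVG() is unavailable

Fix: Use a subquery for AVG and a HAVING MIN(...) filter so the condition holds for every row in the group

Corrected query:
SELECT genre FROM movies GROUP BY genre HAVING MIN(rating) > (SELECT AVG(rating) FROM movies)

Result:
(no rows)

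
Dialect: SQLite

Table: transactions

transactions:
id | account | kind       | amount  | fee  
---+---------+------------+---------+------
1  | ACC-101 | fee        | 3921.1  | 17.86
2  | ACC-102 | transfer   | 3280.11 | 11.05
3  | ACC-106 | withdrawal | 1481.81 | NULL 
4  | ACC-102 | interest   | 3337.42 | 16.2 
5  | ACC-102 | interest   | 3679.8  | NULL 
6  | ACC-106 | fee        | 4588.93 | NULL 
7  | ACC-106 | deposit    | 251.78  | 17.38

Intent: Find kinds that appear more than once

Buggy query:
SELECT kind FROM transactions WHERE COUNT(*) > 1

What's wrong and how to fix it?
Bug: COUNT(*) is an aggregate and cannot be used in WHERE

Fix: GROUP BY kind, then filter groups with HAVING COUNT(*) > 1

Corrected query:
SELECT kind FROM transactions GROUP BY kind HAVING COUNT(*) > 1

Result:
kind    
--------
fee     
interest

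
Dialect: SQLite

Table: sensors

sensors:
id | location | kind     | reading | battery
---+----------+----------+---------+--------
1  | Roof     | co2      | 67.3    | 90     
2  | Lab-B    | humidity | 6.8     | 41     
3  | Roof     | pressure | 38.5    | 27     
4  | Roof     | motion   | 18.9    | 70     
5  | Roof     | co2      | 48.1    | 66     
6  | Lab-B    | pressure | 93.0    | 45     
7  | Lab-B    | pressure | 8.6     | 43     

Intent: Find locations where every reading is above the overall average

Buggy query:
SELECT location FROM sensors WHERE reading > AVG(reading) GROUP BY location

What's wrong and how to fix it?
Bug: WHERE evaluates per row before aggregation, so AVG() is unavailable

Fix: Compute the overall average in a scalar subquery and compare each group's MIN against it in HAVING

Corrected query:
SELECT location FROM sensors GROUP BY location HAVING MIN(reading) > (SELECT AVG(reading) FROM sensors)

Result:
(no rows)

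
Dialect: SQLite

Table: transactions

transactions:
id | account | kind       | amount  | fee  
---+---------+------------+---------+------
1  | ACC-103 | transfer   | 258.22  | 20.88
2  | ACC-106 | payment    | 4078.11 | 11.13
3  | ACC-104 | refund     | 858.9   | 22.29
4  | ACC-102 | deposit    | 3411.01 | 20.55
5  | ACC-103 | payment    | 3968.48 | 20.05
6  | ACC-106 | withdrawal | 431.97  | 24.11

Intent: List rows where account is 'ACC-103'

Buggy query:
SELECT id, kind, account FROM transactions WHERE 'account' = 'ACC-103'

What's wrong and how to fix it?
Bug: Single quotes denote string literals in SQL; the column name is being compared as a constant string

Fix: Reference the column as account without single quotes

Corrected query:
SELECT id, kind, account FROM transactions WHERE account = 'ACC-103'

Result:
id | kind     | account
---+----------+--------
1  | transfer | ACC-103
5  | payment  | ACC-103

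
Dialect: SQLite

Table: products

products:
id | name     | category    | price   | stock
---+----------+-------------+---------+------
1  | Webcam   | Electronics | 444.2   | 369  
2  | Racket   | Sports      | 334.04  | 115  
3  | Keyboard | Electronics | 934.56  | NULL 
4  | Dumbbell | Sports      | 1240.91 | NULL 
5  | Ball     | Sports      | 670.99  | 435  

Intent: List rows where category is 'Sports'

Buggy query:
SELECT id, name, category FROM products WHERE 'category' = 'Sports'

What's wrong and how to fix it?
Bug: Single quotes denote string literals in SQL; the column name is being compared as a constant string

Fix: Remove the quotes around the column name (or use double quotes for an identifier)

Corrected query:
SELECT id, name, category FROM products WHERE category = 'Sports'

Result:
id | name     | category
---+----------+---------
2  | Racket   | Sports  
4  | Dumbbell | Sports  
5  | Ball     | Sports  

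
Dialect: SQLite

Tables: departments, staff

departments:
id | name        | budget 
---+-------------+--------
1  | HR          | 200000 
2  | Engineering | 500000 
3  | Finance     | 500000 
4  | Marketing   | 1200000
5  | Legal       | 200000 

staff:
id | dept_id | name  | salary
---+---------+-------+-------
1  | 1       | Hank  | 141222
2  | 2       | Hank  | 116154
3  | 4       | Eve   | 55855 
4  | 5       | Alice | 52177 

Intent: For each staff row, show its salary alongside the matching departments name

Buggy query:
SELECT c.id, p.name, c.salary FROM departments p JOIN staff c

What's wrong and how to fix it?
Bug: JOIN with no ON clause produces a cartesian product; every staff row pairs with every departments row

Fix: Specify the join condition linking the foreign key to the parent id

Corrected query:
SELECT c.id, p.name, c.salary FROM departments p JOIN staff c ON c.dept_id = p.id

Result:
id | name        | salary
---+-------------+-------
1  | HR          | 141222
2  | Engineering | 116154
3  | Marketing   | 55855 
4  | Legal       | 52177 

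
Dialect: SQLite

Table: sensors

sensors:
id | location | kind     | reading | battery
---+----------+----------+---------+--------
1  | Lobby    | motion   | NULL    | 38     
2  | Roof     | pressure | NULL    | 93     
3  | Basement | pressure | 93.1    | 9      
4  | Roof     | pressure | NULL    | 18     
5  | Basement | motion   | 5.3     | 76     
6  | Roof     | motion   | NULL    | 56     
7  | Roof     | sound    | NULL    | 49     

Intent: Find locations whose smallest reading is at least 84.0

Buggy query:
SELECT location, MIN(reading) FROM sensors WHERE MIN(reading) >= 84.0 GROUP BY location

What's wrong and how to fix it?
Bug: Aggregates like MIN are computed per group after WHERE runs

Fix: Use HAVING for the per-group MIN condition

Corrected query:
SELECT location, MIN(reading) FROM sensors GROUP BY location HAVING MIN(reading) >= 84.0

Result:
(no rows)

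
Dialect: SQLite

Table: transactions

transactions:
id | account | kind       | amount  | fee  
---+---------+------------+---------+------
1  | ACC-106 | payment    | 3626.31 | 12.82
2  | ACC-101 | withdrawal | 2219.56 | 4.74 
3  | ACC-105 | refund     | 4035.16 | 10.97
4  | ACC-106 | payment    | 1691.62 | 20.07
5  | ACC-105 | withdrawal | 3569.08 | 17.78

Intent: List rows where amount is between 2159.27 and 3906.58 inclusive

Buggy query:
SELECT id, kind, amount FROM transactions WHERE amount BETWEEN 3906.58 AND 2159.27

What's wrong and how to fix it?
Bug: BETWEEN expects the lower bound first; with 3906.58 AND 2159.27 the range is empty

Fix: Write BETWEEN 2159.27 AND 3906.58

Corrected query:
SELECT id, kind, amount FROM transactions WHERE amount BETWEEN 2159.27 AND 3906.58

Result:
id | kind       | amount 
---+------------+--------
1  | payment    | 3626.31
2  | withdrawal | 2219.56
5  | withdrawal | 3569.08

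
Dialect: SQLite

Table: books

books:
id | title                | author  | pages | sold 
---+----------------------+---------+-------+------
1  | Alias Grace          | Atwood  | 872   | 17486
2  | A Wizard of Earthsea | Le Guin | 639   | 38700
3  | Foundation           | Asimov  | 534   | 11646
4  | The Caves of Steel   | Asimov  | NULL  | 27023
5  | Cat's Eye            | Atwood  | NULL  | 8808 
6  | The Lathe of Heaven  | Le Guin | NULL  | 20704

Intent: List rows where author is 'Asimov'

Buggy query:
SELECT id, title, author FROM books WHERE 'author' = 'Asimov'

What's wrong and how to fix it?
Bug: Single quotes denote string literals in SQL; the column name is being compared as a constant string

Fix: Remove the quotes around the column name (or use double quotes for an identifier)

Corrected query:
SELECT id, title, author FROM books WHERE author = 'Asimov'

Result:
id | title              | author
---+--------------------+-------
3  | Foundation         | Asimov
4  | The Caves of Steel | Asimov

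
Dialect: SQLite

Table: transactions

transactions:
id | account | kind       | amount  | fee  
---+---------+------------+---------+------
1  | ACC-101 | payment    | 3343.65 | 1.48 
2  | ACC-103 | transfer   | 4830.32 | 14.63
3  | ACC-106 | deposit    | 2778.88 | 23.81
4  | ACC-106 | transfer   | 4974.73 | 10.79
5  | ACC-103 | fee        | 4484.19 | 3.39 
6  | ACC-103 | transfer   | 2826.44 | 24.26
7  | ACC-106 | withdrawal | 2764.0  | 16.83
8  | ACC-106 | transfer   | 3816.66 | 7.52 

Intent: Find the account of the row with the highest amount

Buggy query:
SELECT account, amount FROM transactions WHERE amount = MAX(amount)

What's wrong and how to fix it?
Bug: WHERE is evaluated per row; an aggregate over the whole table isn't defined there

Fix: Use a subquery: WHERE amount = (SELECT MAX(amount) FROM transactions)

Corrected query:
SELECT account, amount FROM transactions WHERE amount = (SELECT MAX(amount) FROM transactions)

Result:
account | amount 
--------+--------
ACC-106 | 4974.73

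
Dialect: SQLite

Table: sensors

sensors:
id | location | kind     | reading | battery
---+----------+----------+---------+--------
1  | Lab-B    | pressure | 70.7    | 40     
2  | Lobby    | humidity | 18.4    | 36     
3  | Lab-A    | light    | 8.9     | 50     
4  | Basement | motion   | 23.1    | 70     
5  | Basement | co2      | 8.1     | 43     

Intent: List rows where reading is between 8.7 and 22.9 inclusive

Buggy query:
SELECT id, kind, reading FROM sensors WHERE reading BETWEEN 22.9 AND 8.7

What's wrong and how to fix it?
Bug: The bounds are reversed; BETWEEN a AND b requires a <= b to match anything

Fix: Write BETWEEN 8.7 AND 22.9

Corrected query:
SELECT id, kind, reading FROM sensors WHERE reading BETWEEN 8.7 AND 22.9

Result:
id | kind     | reading
---+----------+--------
2  | humidity | 18.4   
3  | light    | 8.9    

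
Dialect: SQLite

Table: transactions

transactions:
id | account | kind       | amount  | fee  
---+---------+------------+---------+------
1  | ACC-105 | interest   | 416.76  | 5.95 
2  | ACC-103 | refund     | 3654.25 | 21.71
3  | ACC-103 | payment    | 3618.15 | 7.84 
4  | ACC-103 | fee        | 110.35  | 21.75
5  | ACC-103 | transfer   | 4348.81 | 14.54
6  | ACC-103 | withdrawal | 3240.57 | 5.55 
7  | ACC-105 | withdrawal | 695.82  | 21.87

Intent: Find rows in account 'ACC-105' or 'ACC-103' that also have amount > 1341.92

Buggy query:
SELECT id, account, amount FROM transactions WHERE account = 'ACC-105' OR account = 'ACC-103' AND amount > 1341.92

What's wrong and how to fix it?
Bug: AND binds tighter than OR, so this parses as account = 'ACC-105' OR (account = 'ACC-103' AND amount > 1341.92)

Fix: Add parentheses around the OR so the AND applies to both alternatives

Corrected query:
SELECT id, account, amount FROM transactions WHERE (account = 'ACC-105' OR account = 'ACC-103') AND amount > 1341.92

Result:
id | account | amount 
---+---------+--------
2  | ACC-103 | 3654.25
3  | ACC-103 | 3618.15
5  | ACC-103 | 4348.81
6  | ACC-103 | 3240.57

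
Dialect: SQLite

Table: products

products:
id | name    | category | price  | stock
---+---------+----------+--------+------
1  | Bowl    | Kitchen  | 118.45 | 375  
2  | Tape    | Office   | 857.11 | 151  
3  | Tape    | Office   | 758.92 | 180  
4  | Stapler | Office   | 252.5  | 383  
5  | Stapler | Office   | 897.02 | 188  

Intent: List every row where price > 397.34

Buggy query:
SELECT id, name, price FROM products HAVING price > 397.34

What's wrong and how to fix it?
Bug: HAVING filters the output of aggregation, but this query has no GROUP BY and no aggregate functions, so SQLite rejects it (HAVING clause on a non-aggregate query); the condition here is per row

Fix: Replace HAVING with WHERE since the condition applies to individual rows

Corrected query:
SELECT id, name, price FROM products WHERE price > 397.34

Result:
id | name    | price 
---+---------+-------
2  | Tape    | 857.11
3  | Tape    | 758.92
5  | Stapler | 897.02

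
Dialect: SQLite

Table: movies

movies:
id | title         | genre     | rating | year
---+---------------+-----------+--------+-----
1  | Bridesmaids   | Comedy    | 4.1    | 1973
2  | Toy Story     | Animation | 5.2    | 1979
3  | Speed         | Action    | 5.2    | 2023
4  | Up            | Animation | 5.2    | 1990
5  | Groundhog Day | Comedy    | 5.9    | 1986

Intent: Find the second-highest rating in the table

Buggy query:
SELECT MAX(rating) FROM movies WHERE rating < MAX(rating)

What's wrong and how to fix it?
Bug: The inner MAX is an aggregate inside WHERE, which is not allowed

Fix: Compute the overall MAX in a subquery, then take MAX of rows below it

Corrected query:
SELECT MAX(rating) FROM movies WHERE rating < (SELECT MAX(rating) FROM movies)

Result:
MAX(rating)
-----------
5.2        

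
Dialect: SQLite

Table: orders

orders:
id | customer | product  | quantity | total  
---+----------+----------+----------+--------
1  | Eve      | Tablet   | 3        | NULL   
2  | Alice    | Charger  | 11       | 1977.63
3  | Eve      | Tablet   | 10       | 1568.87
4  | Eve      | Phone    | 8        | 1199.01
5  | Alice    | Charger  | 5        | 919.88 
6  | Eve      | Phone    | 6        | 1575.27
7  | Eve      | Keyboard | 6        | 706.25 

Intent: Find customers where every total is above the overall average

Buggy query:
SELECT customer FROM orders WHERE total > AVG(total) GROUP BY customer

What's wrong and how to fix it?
Bug: WHERE evaluates per row before aggregation, so AVG() is unavailable

Fix: Use a subquery for AVG and a HAVING MIN(...) filter so the condition holds for every row in the group

Corrected query:
SELECT customer FROM orders GROUP BY customer HAVING MIN(total) > (SELECT AVG(total) FROM orders)

Result:
(no rows)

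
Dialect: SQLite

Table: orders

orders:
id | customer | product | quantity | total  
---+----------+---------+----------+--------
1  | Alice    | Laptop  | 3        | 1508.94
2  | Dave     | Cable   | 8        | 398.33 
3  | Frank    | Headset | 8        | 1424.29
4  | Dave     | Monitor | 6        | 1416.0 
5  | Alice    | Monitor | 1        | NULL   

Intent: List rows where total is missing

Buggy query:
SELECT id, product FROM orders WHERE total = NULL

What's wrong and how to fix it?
Bug: Comparing to NULL with '=' never matches; NULL = NULL is unknown, not true

Fix: Use IS NULL to test for NULL

Corrected query:
SELECT id, product FROM orders WHERE total IS NULL

Result:
id | product
---+--------
5  | Monitor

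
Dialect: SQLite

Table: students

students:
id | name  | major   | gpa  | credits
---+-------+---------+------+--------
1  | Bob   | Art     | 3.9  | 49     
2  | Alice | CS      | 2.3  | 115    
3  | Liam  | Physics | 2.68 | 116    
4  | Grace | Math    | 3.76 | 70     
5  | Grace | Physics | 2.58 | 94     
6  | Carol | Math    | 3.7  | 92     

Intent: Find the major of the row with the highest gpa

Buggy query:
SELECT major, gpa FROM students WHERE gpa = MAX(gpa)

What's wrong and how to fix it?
Bug: WHERE is evaluated per row; an aggregate over the whole table isn't defined there

Fix: Use a subquery: WHERE gpa = (SELECT MAX(gpa) FROM students)

Corrected query:
SELECT major, gpa FROM students WHERE gpa = (SELECT MAX(gpa) FROM students)

Result:
major | gpa
------+----
Art   | 3.9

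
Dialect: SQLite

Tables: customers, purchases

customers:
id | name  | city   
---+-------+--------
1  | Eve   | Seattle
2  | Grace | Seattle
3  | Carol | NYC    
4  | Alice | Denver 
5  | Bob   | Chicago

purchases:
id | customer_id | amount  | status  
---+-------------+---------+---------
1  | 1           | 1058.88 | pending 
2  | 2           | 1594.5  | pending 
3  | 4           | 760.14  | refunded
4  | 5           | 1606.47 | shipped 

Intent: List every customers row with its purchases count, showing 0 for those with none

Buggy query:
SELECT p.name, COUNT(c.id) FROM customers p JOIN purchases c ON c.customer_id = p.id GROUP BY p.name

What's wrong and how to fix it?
Bug: An inner join excludes parents with zero children

Fix: Switch to LEFT JOIN to retain unmatched parent rows

Corrected query:
SELECT p.name, COUNT(c.id) FROM customers p LEFT JOIN purchases c ON c.customer_id = p.id GROUP BY p.name

Result:
name  | COUNT(c.id)
------+------------
Alice | 1          
Bob   | 1          
Carol | 0          
Eve   | 1          
Grace | 1          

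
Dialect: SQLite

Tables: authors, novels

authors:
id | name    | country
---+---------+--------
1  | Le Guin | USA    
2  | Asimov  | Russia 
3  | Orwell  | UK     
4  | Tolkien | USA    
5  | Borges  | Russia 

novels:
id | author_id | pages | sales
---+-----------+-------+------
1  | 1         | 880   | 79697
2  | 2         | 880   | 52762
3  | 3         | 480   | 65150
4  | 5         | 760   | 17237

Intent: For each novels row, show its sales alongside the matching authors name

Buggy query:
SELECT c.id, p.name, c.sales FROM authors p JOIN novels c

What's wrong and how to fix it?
Bug: JOIN with no ON clause produces a cartesian product; every novels row pairs with every authors row

Fix: Add ON c.author_id = p.id to the JOIN

Corrected query:
SELECT c.id, p.name, c.sales FROM authors p JOIN novels c ON c.author_id = p.id

Result:
id | name    | sales
---+---------+------
1  | Le Guin | 79697
2  | Asimov  | 52762
3  | Orwell  | 65150
4  | Borges  | 17237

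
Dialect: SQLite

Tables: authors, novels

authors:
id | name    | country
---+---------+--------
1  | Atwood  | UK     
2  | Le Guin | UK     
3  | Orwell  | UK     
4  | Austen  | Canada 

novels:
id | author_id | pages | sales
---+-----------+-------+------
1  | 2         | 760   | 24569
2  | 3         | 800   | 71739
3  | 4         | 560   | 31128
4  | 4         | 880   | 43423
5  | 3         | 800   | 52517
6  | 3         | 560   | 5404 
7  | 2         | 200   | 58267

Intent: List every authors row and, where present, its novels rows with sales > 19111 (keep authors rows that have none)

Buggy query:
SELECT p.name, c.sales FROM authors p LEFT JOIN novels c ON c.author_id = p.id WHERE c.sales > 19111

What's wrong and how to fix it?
Bug: Filtering c.sales in WHERE discards the NULL rows produced by LEFT JOIN, turning it into an inner join

Fix: Put 'c.sales > 19111' in the JOIN's ON clause instead of WHERE

Corrected query:
SELECT p.name, c.sales FROM authors p LEFT JOIN novels c ON c.author_id = p.id AND c.sales > 19111

Result:
name    | sales
--------+------
Atwood  | NULL 
Le Guin | 24569
Le Guin | 58267
Orwell  | 52517
Orwell  | 71739
Austen  | 31128
Austen  | 43423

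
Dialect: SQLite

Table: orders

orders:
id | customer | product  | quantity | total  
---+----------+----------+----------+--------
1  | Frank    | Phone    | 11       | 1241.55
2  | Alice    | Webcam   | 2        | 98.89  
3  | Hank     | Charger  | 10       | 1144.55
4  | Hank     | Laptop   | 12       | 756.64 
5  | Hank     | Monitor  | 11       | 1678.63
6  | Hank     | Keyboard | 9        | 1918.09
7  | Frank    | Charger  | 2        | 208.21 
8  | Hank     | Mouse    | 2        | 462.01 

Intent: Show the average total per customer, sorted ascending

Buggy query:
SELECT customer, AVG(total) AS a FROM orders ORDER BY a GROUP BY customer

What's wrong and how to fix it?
Bug: GROUP BY must precede ORDER BY

Fix: Reorder: SELECT … FROM … GROUP BY … ORDER BY …

Corrected query:
SELECT customer, AVG(total) AS a FROM orders GROUP BY customer ORDER BY a

Result:
customer | a       
---------+---------
Alice    | 98.89   
Frank    | 724.88  
Hank     | 1191.984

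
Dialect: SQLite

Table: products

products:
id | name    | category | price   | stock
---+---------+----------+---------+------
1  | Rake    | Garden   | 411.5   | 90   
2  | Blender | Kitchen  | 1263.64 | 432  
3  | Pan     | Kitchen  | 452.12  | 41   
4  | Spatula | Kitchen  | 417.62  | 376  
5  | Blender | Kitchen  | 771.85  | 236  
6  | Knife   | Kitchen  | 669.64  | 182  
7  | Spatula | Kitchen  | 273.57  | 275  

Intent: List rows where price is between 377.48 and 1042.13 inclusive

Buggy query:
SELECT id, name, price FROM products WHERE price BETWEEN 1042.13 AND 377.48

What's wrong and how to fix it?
Bug: BETWEEN expects the lower bound first; with 1042.13 AND 377.48 the range is empty

Fix: Write BETWEEN 377.48 AND 1042.13

Corrected query:
SELECT id, name, price FROM products WHERE price BETWEEN 377.48 AND 1042.13

Result:
id | name    | price 
---+---------+-------
1  | Rake    | 411.5 
3  | Pan     | 452.12
4  | Spatula | 417.62
5  | Blender | 771.85
6  | Knife   | 669.64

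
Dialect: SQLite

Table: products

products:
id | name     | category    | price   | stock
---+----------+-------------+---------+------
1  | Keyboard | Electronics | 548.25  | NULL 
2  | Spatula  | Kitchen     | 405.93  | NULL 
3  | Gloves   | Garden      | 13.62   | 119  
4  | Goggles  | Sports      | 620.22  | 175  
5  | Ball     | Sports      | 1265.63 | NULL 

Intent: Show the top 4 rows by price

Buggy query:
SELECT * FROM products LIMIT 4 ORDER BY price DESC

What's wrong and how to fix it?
Bug: LIMIT must come after ORDER BY

Fix: Swap the clauses: ORDER BY first, then LIMIT

Corrected query:
SELECT * FROM products ORDER BY price DESC LIMIT 4

Result:
id | name     | category    | price   | stock
---+----------+-------------+---------+------
5  | Ball     | Sports      | 1265.63 | NULL 
4  | Goggles  | Sports      | 620.22  | 175  
1  | Keyboard | Electronics | 548.25  | NULL 
2  | Spatula  | Kitchen     | 405.93  | NULL 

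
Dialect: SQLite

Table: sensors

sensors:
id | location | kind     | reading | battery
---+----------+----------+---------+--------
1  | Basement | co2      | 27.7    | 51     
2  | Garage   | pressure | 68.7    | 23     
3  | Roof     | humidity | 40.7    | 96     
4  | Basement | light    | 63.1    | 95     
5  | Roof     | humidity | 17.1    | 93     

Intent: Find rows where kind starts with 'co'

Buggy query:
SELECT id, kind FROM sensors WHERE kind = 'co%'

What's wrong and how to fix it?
Bug: Wildcards only work with LIKE; '=' treats '%' as a literal character

Fix: Use LIKE for wildcard pattern matching

Corrected query:
SELECT id, kind FROM sensors WHERE kind LIKE 'co%'

Result:
id | kind
---+-----
1  | co2 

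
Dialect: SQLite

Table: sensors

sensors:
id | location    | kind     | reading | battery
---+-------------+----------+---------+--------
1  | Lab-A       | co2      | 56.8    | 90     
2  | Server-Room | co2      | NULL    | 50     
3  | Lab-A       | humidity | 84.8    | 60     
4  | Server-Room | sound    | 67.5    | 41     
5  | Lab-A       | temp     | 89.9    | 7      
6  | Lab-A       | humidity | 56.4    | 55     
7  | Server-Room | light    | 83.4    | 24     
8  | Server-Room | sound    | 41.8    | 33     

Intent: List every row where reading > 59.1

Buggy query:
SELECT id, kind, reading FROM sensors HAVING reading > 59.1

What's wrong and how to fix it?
Bug: This is a non-aggregate query (no GROUP BY, no aggregates), so in SQLite the HAVING clause is invalid here; a row-level condition belongs in WHERE

Fix: Use WHERE for row-level filtering

Corrected query:
SELECT id, kind, reading FROM sensors WHERE reading > 59.1

Result:
id | kind     | reading
---+----------+--------
3  | humidity | 84.8   
4  | sound    | 67.5   
5  | temp     | 89.9   
7  | light    | 83.4   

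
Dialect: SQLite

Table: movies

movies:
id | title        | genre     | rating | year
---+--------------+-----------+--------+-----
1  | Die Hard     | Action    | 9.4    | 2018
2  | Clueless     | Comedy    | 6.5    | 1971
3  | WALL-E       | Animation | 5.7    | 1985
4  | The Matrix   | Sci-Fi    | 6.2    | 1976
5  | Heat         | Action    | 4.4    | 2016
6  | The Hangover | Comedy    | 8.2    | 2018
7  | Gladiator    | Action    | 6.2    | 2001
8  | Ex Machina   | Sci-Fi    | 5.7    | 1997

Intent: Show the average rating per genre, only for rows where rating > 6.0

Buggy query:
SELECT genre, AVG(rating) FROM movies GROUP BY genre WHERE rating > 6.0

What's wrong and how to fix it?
Bug: Row-level WHERE must come before GROUP BY in the clause order

Fix: Place WHERE between FROM and GROUP BY

Corrected query:
SELECT genre, AVG(rating) FROM movies WHERE rating > 6.0 GROUP BY genre

Result:
genre  | AVG(rating)
-------+------------
Action | 7.8        
Comedy | 7.35       
Sci-Fi | 6.2        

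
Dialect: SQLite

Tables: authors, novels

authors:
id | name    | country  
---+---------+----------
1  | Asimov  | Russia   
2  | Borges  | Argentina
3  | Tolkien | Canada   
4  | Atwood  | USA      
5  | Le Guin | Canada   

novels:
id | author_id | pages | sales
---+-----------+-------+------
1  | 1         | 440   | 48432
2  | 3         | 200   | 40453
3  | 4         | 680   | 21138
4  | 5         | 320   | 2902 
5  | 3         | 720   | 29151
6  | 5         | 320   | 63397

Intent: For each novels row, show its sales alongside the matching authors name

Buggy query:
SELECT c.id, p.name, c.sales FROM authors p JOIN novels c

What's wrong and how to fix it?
Bug: Missing join condition: each novels row is matched to all authors rows instead of just its own

Fix: Add ON c.author_id = p.id to the JOIN

Corrected query:
SELECT c.id, p.name, c.sales FROM authors p JOIN novels c ON c.author_id = p.id

Result:
id | name    | sales
---+---------+------
1  | Asimov  | 48432
2  | Tolkien | 40453
3  | Atwood  | 21138
4  | Le Guin | 2902 
5  | Tolkien | 29151
6  | Le Guin | 63397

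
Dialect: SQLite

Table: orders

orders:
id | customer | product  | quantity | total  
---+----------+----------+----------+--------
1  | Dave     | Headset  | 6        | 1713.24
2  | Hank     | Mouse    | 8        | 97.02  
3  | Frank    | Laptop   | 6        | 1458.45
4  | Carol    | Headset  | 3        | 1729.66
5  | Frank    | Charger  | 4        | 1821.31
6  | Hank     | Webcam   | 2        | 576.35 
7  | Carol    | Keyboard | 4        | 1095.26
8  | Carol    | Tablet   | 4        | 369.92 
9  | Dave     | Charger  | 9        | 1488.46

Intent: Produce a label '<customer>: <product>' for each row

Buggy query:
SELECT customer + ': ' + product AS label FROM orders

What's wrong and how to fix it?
Bug: '+' is numeric addition; on text columns SQLite converts them to 0 instead of concatenating

Fix: Use the || operator for string concatenation

Corrected query:
SELECT customer || ': ' || product AS label FROM orders

Result:
label          
---------------
Dave: Headset  
Hank: Mouse    
Frank: Laptop  
Carol: Headset 
Frank: Charger 
Hank: Webcam   
Carol: Keyboard
Carol: Tablet  
Dave: Charger  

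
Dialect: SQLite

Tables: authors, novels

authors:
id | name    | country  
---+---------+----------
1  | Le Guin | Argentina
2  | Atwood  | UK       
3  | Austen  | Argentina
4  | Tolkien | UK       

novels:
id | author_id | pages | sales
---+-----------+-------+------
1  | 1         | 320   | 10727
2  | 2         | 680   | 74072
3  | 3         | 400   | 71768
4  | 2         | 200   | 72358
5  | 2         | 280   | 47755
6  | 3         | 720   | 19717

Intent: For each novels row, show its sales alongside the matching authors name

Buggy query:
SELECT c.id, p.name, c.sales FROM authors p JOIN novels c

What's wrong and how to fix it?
Bug: JOIN with no ON clause produces a cartesian product; every novels row pairs with every authors row

Fix: Specify the join condition linking the foreign key to the parent id

Corrected query:
SELECT c.id, p.name, c.sales FROM authors p JOIN novels c ON c.author_id = p.id

Result:
id | name    | sales
---+---------+------
1  | Le Guin | 10727
2  | Atwood  | 74072
3  | Austen  | 71768
4  | Atwood  | 72358
5  | Atwood  | 47755
6  | Austen  | 19717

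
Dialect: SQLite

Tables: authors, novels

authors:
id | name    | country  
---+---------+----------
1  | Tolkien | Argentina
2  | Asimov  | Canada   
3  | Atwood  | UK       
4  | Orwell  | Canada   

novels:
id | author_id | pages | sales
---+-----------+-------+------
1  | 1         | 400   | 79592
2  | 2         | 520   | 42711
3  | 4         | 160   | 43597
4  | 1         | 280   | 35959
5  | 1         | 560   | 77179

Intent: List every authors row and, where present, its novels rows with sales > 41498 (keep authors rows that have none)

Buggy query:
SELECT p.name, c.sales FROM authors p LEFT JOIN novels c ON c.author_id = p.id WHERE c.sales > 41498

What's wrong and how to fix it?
Bug: Filtering c.sales in WHERE discards the NULL rows produced by LEFT JOIN, turning it into an inner join

Fix: Put 'c.sales > 41498' in the JOIN's ON clause instead of WHERE

Corrected query:
SELECT p.name, c.sales FROM authors p LEFT JOIN novels c ON c.author_id = p.id AND c.sales > 41498

Result:
name    | sales
--------+------
Tolkien | 77179
Tolkien | 79592
Asimov  | 42711
Atwood  | NULL 
Orwell  | 43597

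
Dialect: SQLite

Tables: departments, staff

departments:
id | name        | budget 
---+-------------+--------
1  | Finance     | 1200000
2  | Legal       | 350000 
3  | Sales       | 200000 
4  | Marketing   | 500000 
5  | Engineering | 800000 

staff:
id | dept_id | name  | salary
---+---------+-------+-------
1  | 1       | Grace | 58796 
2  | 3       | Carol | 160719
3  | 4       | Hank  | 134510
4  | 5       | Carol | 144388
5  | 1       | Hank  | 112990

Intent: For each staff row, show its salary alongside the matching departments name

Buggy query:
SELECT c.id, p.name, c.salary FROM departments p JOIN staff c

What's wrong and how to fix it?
Bug: JOIN with no ON clause produces a cartesian product; every staff row pairs with every departments row

Fix: Add ON c.dept_id = p.id to the JOIN

Corrected query:
SELECT c.id, p.name, c.salary FROM departments p JOIN staff c ON c.dept_id = p.id

Result:
id | name        | salary
---+-------------+-------
1  | Finance     | 58796 
2  | Sales       | 160719
3  | Marketing   | 134510
4  | Engineering | 144388
5  | Finance     | 112990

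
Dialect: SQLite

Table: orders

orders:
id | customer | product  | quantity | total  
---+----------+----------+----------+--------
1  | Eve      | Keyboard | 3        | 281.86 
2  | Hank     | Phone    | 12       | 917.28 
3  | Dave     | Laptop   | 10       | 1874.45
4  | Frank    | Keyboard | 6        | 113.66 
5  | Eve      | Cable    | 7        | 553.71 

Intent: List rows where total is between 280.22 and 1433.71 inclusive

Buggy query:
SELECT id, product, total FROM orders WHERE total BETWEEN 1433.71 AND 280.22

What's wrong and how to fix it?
Bug: The bounds are reversed; BETWEEN a AND b requires a <= b to match anything

Fix: Write BETWEEN 280.22 AND 1433.71

Corrected query:
SELECT id, product, total FROM orders WHERE total BETWEEN 280.22 AND 1433.71

Result:
id | product  | total 
---+----------+-------
1  | Keyboard | 281.86
2  | Phone    | 917.28
5  | Cable    | 553.71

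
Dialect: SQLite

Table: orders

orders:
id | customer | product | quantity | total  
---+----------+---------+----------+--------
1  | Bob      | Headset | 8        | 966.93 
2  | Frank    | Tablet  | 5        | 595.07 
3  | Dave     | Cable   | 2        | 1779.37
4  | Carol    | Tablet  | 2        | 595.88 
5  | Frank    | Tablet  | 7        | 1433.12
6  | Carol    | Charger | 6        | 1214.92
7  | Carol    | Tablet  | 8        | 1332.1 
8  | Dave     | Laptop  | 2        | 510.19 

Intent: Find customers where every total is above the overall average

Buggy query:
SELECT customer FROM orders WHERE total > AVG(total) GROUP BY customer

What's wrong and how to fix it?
Bug: AVG() is an aggregate; it can't sit directly in WHERE

Fix: Compute the overall average in a scalar subquery and compare each group's MIN against it in HAVING

Corrected query:
SELECT customer FROM orders GROUP BY customer HAVING MIN(total) > (SELECT AVG(total) FROM orders)

Result:
(no rows)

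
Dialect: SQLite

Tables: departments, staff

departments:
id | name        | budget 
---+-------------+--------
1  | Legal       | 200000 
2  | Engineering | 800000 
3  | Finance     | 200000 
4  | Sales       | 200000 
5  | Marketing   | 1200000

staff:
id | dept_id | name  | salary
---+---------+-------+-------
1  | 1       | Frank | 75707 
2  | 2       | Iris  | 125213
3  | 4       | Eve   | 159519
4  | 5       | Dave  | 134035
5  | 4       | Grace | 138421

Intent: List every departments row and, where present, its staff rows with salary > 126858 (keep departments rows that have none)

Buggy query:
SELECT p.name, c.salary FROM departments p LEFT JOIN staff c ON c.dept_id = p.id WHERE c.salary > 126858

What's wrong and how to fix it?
Bug: A WHERE condition on the right-hand table after LEFT JOIN drops unmatched parents

Fix: Move the right-table condition into the ON clause so unmatched parents are kept

Corrected query:
SELECT p.name, c.salary FROM departments p LEFT JOIN staff c ON c.dept_id = p.id AND c.salary > 126858

Result:
name        | salary
------------+-------
Legal       | NULL  
Engineering | NULL  
Finance     | NULL  
Sales       | 138421
Sales       | 159519
Marketing   | 134035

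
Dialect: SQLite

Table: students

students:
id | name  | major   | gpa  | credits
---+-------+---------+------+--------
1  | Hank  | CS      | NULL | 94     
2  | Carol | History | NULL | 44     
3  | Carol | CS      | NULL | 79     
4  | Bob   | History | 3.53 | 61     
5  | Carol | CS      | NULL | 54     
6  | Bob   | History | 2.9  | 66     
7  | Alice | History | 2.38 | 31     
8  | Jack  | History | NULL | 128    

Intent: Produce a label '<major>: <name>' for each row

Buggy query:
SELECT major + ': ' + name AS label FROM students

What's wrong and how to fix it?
Bug: '+' is numeric addition; on text columns SQLite converts them to 0 instead of concatenating

Fix: Replace + with || to concatenate text

Corrected query:
SELECT major || ': ' || name AS label FROM students

Result:
label         
--------------
CS: Hank      
History: Carol
CS: Carol     
History: Bob  
CS: Carol     
History: Bob  
History: Alice
History: Jack 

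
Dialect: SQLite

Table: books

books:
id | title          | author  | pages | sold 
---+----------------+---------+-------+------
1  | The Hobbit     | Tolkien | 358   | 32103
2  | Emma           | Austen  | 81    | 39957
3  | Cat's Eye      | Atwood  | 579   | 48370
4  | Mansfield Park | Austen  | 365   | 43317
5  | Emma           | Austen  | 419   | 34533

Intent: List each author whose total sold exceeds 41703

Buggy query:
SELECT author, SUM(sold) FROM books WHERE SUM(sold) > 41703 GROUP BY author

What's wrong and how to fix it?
Bug: Aggregate functions cannot appear in a WHERE clause

Fix: Move the aggregate condition to a HAVING clause

Corrected query:
SELECT author, SUM(sold) FROM books GROUP BY author HAVING SUM(sold) > 41703

Result:
author | SUM(sold)
-------+----------
Atwood | 48370    
Austen | 117807   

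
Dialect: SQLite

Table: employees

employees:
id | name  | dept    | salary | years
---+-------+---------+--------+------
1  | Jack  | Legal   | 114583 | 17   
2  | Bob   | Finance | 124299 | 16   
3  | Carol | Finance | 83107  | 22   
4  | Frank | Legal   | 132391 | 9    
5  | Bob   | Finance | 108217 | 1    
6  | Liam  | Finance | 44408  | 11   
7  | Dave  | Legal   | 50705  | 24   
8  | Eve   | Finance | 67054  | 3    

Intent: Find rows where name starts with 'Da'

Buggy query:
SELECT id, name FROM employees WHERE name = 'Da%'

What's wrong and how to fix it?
Bug: '=' compares the literal string including the % character; pattern matching needs LIKE

Fix: Use LIKE for wildcard pattern matching

Corrected query:
SELECT id, name FROM employees WHERE name LIKE 'Da%'

Result:
id | name
---+-----
7  | Dave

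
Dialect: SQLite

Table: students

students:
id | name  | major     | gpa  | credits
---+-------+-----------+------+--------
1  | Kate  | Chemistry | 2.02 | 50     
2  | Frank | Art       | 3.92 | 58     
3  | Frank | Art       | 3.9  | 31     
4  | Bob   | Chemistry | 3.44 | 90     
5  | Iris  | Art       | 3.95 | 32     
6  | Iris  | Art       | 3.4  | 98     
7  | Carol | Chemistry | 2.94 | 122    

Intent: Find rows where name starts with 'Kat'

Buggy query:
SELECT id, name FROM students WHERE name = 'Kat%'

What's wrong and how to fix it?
Bug: '=' compares the literal string including the % character; pattern matching needs LIKE

Fix: Use LIKE for wildcard pattern matching

Corrected query:
SELECT id, name FROM students WHERE name LIKE 'Kat%'

Result:
id | name
---+-----
1  | Kate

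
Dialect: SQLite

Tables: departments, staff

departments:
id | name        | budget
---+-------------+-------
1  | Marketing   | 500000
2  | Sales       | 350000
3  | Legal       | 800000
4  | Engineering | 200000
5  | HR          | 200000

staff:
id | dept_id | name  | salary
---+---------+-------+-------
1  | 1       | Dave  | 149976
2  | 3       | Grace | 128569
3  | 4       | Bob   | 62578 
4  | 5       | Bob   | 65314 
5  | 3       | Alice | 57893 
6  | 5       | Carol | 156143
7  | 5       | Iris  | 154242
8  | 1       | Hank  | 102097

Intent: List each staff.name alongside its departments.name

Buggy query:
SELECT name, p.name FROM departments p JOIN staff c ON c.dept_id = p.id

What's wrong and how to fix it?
Bug: Both tables have a 'name' column; the unqualified reference is ambiguous

Fix: Qualify the column with its table alias (c.name)

Corrected query:
SELECT c.name, p.name FROM departments p JOIN staff c ON c.dept_id = p.id

Result:
name  | name       
------+------------
Dave  | Marketing  
Grace | Legal      
Bob   | Engineering
Bob   | HR         
Alice | Legal      
Carol | HR         
Iris  | HR         
Hank  | Marketing  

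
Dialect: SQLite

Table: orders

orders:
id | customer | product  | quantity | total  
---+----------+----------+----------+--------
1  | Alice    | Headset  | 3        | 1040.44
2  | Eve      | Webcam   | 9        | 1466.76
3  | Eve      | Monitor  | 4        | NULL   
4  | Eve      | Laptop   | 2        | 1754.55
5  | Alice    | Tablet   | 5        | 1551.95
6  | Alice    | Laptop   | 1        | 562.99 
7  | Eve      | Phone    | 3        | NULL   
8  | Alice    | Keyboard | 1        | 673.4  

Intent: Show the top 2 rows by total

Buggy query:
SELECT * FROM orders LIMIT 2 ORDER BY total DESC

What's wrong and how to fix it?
Bug: LIMIT must come after ORDER BY

Fix: Swap the clauses: ORDER BY first, then LIMIT

Corrected query:
SELECT * FROM orders ORDER BY total DESC LIMIT 2

Result:
id | customer | product | quantity | total  
---+----------+---------+----------+--------
4  | Eve      | Laptop  | 2        | 1754.55
5  | Alice    | Tablet  | 5        | 1551.95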